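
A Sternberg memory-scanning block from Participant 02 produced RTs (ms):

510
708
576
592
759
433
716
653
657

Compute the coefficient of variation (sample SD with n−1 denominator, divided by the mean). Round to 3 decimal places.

0.169

n = 9, Σ = 5604, M = 622.6667
Σ(x−M)² = 88464.000; s = √(88464.000/8) = 105.1570
CV = 105.1570 / 622.6667 = 0.16888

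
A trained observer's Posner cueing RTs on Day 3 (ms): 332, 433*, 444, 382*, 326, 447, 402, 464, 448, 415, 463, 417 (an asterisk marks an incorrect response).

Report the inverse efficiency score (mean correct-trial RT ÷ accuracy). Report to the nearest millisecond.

Correct trials (n=10): 332, 444, 326, 447, 402, 464, 448, 415, 463, 417
Mean correct RT = 4158/10 = 415.8000 ms
Proportion correct = 10/12
IES = 415.8000 / (10/12) = 498.960 ms

499 ms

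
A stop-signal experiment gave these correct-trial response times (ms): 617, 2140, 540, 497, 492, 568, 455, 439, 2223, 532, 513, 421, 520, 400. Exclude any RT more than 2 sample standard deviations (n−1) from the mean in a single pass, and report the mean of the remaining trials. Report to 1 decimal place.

499.5 ms

n = 14, ΣRT = 10357, M = 739.786
Σ(x−M)² = 4896934.36; s = √(4896934.36/13) = 613.749
Cutoffs: 739.786 ± 2·613.749 → [-487.7, 1967.3]
Outside: 2140, 2223 → excluded.
Retained (n=12): Σ = 5994, mean = 5994/12 = 499.500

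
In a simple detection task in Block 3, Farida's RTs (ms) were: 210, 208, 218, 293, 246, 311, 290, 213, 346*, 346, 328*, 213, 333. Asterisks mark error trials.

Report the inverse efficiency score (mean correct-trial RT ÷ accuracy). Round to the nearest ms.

Correct trials (n=11): 210, 208, 218, 293, 246, 311, 290, 213, 346, 213, 333
Mean correct RT = 2881/11 = 261.9091 ms
Proportion correct = 11/13
IES = 261.9091 / (11/13) = 309.529 ms

310 ms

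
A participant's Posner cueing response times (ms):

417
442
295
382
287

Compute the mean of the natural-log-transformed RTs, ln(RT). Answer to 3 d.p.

ln(RT): 6.0331, 6.0913, 5.6870, 5.9454, 5.6595
Σ ln(RT) = 29.4163
Mean = 29.4163/5 = 5.88325

5.883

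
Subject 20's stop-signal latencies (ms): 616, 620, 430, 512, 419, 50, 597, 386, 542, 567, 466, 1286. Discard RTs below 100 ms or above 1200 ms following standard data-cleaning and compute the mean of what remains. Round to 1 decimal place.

515.5 ms

Excluded: 50, 1286
Retained (n=10): Σ = 5155
Mean = 5155/10 = 515.5000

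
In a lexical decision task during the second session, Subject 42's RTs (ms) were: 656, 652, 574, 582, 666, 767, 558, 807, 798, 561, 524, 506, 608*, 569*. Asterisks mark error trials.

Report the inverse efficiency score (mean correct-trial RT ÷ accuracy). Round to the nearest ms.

744 ms

Correct trials (n=12): 656, 652, 574, 582, 666, 767, 558, 807, 798, 561, 524, 506
Mean correct RT = 7651/12 = 637.5833 ms
Proportion correct = 12/14
IES = 637.5833 / (12/14) = 743.847 ms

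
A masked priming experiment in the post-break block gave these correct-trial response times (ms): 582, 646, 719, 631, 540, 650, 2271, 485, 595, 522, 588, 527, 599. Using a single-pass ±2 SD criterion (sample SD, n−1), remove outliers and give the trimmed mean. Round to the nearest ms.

n = 13, ΣRT = 9355, M = 719.615
Σ(x−M)² = 2654709.08; s = √(2654709.08/12) = 470.346
Cutoffs: 719.615 ± 2·470.346 → [-221.1, 1660.3]
Outside: 2271 → excluded.
Retained (n=12): Σ = 7084, mean = 7084/12 = 590.333

590 ms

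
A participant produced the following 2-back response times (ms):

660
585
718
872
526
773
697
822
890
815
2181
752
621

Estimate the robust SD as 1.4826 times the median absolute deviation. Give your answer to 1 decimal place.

Sorted: 526, 585, 621, 660, 697, 718, 752, 773, 815, 822, 872, 890, 2181 → median = 752
|x − 752| sorted: 0, 21, 34, 55, 63, 70, 92, 120, 131, 138, 167, 226, 1429 → MAD = 92
Robust SD ≈ 1.4826 × 92 = 136.399

136.4 ms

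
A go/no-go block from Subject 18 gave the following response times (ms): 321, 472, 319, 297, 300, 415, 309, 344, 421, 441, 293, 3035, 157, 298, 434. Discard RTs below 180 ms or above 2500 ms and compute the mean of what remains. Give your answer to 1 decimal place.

Excluded: 157, 3035
Retained (n=13): Σ = 4664
Mean = 4664/13 = 358.7692

358.8 ms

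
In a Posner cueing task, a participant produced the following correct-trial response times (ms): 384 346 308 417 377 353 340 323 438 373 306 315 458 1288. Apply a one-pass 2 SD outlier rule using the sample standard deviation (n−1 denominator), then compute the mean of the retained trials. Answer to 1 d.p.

364.5 ms

n = 14, ΣRT = 6026, M = 430.429
Σ(x−M)² = 821371.43; s = √(821371.43/13) = 251.361
Cutoffs: 430.429 ± 2·251.361 → [-72.3, 933.2]
Outside: 1288 → excluded.
Retained (n=13): Σ = 4738, mean = 4738/13 = 364.462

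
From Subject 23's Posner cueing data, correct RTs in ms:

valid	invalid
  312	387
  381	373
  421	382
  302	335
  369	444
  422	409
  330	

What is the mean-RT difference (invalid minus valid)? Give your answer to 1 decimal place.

M(valid) = 2537/7 = 362.429
M(invalid) = 2330/6 = 388.333
Difference = 388.333 − 362.429 = 25.905 ms

25.9 ms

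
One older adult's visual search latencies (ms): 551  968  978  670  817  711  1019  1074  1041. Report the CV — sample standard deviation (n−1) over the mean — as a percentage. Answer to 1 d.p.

n = 9, Σ = 7829, M = 869.8889
Σ(x−M)² = 284176.889; s = √(284176.889/8) = 188.4731
CV = 188.4731 / 869.8889 = 0.21666 = 21.666%

21.7%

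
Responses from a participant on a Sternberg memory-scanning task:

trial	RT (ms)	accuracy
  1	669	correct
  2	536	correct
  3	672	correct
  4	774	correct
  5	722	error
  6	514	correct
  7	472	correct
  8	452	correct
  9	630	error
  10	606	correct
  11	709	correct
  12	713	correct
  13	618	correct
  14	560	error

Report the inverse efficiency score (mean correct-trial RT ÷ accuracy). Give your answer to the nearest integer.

779 ms

Correct trials (n=11): 669, 536, 672, 774, 514, 472, 452, 606, 709, 713, 618
Mean correct RT = 6735/11 = 612.2727 ms
Proportion correct = 11/14
IES = 612.2727 / (11/14) = 779.256 ms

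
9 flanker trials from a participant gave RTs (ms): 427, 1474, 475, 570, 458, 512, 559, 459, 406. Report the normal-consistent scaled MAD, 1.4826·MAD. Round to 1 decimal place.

Sorted: 406, 427, 458, 459, 475, 512, 559, 570, 1474 → median = 475
|x − 475| sorted: 0, 16, 17, 37, 48, 69, 84, 95, 999 → MAD = 48
Robust SD ≈ 1.4826 × 48 = 71.165

71.2 ms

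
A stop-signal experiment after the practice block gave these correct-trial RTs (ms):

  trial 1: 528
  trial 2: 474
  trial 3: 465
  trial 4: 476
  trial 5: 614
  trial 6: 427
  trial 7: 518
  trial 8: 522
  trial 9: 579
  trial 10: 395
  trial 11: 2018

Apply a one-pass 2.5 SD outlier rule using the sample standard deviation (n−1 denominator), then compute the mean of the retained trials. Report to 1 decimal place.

499.8 ms

n = 11, ΣRT = 7016, M = 637.818
Σ(x−M)² = 2135051.64; s = √(2135051.64/10) = 462.066
Cutoffs: 637.818 ± 2.5·462.066 → [-517.3, 1793.0]
Outside: 2018 → excluded.
Retained (n=10): Σ = 4998, mean = 4998/10 = 499.800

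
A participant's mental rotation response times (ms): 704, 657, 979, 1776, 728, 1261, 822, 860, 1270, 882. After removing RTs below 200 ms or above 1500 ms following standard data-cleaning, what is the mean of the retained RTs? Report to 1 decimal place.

907.0 ms

Excluded: 1776
Retained (n=9): Σ = 8163
Mean = 8163/9 = 907.0000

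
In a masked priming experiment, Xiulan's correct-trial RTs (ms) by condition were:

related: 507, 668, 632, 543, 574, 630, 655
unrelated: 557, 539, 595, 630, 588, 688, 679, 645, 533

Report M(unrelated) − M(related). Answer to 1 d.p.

4.7 ms

M(related) = 4209/7 = 601.286
M(unrelated) = 5454/9 = 606.000
Difference = 606.000 − 601.286 = 4.714 ms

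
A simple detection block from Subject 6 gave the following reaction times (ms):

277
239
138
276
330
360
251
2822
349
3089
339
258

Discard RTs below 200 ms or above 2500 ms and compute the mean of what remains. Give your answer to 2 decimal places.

Excluded: 138, 2822, 3089
Retained (n=9): Σ = 2679
Mean = 2679/9 = 297.6667

297.67 ms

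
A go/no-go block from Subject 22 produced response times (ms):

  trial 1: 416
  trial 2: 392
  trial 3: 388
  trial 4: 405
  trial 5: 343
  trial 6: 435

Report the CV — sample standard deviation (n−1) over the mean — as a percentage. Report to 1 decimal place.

n = 6, Σ = 2379, M = 396.5000
Σ(x−M)² = 4889.500; s = √(4889.500/5) = 31.2714
CV = 31.2714 / 396.5000 = 0.07887 = 7.887%

7.9%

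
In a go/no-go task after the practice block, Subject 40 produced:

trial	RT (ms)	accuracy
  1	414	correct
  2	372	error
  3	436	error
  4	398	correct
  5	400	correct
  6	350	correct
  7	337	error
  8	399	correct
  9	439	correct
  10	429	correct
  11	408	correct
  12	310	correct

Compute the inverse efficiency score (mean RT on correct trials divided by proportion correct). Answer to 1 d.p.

Correct trials (n=9): 414, 398, 400, 350, 399, 439, 429, 408, 310
Mean correct RT = 3547/9 = 394.1111 ms
Proportion correct = 9/12
IES = 394.1111 / (9/12) = 525.481 ms

525.5 ms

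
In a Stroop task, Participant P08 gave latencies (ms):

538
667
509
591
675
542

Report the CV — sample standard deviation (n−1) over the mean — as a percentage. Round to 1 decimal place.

12.0%

n = 6, Σ = 3522, M = 587.0000
Σ(x−M)² = 24670.000; s = √(24670.000/5) = 70.2424
CV = 70.2424 / 587.0000 = 0.11966 = 11.966%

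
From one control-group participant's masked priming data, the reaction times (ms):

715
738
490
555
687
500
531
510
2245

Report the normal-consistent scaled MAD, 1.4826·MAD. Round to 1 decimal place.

Sorted: 490, 500, 510, 531, 555, 687, 715, 738, 2245 → median = 555
|x − 555| sorted: 0, 24, 45, 55, 65, 132, 160, 183, 1690 → MAD = 65
Robust SD ≈ 1.4826 × 65 = 96.369

96.4 ms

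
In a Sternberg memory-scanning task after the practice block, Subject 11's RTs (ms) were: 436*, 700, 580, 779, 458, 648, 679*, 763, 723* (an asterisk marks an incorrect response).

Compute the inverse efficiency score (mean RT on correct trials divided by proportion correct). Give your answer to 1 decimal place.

982.0 ms

Correct trials (n=6): 700, 580, 779, 458, 648, 763
Mean correct RT = 3928/6 = 654.6667 ms
Proportion correct = 6/9
IES = 654.6667 / (6/9) = 982.000 ms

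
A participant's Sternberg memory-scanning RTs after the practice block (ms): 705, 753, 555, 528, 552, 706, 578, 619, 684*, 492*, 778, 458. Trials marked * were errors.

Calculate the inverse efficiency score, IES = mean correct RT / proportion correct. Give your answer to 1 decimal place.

747.8 ms

Correct trials (n=10): 705, 753, 555, 528, 552, 706, 578, 619, 778, 458
Mean correct RT = 6232/10 = 623.2000 ms
Proportion correct = 10/12
IES = 623.2000 / (10/12) = 747.840 ms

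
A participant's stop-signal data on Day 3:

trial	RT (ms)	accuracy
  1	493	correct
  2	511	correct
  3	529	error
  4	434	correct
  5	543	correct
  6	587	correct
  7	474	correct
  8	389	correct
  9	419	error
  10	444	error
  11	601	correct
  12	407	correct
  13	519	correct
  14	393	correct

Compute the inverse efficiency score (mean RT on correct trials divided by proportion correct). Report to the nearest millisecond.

619 ms

Correct trials (n=11): 493, 511, 434, 543, 587, 474, 389, 601, 407, 519, 393
Mean correct RT = 5351/11 = 486.4545 ms
Proportion correct = 11/14
IES = 486.4545 / (11/14) = 619.124 ms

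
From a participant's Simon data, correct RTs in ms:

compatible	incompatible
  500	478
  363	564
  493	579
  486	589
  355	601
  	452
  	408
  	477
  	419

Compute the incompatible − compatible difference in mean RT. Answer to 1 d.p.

M(compatible) = 2197/5 = 439.400
M(incompatible) = 4567/9 = 507.444
Difference = 507.444 − 439.400 = 68.044 ms

68.0 ms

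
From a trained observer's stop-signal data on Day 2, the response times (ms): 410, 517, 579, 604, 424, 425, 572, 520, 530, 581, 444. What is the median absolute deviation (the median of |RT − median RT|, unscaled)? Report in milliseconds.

Sorted: 410, 424, 425, 444, 517, 520, 530, 572, 579, 581, 604 → median = 520
|x − 520|: 110, 3, 59, 84, 96, 95, 52, 0, 10, 61, 76
Sorted deviations: 0, 3, 10, 52, 59, 61, 76, 84, 95, 96, 110 → MAD = 61

61 ms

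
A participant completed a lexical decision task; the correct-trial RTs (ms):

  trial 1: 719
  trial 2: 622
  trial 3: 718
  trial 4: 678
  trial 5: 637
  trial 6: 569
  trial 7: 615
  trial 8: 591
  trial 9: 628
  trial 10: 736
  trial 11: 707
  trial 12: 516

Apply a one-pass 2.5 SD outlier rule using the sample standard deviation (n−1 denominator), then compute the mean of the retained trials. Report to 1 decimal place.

644.7 ms

n = 12, ΣRT = 7736, M = 644.667
Σ(x−M)² = 51132.67; s = √(51132.67/11) = 68.179
Cutoffs: 644.667 ± 2.5·68.179 → [474.2, 815.1]
No RTs fall outside the cutoffs; all 12 retained. Mean = 7736/12 = 644.667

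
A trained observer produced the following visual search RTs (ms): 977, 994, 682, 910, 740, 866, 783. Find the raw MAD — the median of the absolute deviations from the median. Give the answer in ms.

Sorted: 682, 740, 783, 866, 910, 977, 994 → median = 866
|x − 866|: 111, 128, 184, 44, 126, 0, 83
Sorted deviations: 0, 44, 83, 111, 126, 128, 184 → MAD = 111

111 ms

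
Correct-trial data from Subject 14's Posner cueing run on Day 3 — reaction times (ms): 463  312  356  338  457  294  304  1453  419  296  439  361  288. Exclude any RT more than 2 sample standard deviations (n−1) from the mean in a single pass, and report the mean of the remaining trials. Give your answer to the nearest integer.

n = 13, ΣRT = 5780, M = 444.615
Σ(x−M)² = 1150889.08; s = √(1150889.08/12) = 309.689
Cutoffs: 444.615 ± 2·309.689 → [-174.8, 1064.0]
Outside: 1453 → excluded.
Retained (n=12): Σ = 4327, mean = 4327/12 = 360.583

361 ms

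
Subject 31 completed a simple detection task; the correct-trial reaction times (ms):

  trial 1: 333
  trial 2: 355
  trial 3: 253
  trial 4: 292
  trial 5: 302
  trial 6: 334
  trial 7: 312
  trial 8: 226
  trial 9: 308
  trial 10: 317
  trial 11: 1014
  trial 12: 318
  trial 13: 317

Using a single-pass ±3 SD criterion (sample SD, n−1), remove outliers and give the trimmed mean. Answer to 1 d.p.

305.6 ms

n = 13, ΣRT = 4681, M = 360.077
Σ(x−M)² = 477008.92; s = √(477008.92/12) = 199.376
Cutoffs: 360.077 ± 3·199.376 → [-238.1, 958.2]
Outside: 1014 → excluded.
Retained (n=12): Σ = 3667, mean = 3667/12 = 305.583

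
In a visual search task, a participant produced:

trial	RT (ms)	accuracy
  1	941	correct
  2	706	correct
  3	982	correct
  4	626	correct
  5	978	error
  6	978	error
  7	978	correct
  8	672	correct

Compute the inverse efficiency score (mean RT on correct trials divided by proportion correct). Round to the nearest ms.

Correct trials (n=6): 941, 706, 982, 626, 978, 672
Mean correct RT = 4905/6 = 817.5000 ms
Proportion correct = 6/8
IES = 817.5000 / (6/8) = 1090.000 ms

1090 ms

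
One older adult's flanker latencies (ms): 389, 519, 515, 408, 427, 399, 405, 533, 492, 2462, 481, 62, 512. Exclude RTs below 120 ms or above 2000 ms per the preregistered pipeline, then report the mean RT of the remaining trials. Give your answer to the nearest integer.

Excluded: 62, 2462
Retained (n=11): Σ = 5080
Mean = 5080/11 = 461.8182

462 ms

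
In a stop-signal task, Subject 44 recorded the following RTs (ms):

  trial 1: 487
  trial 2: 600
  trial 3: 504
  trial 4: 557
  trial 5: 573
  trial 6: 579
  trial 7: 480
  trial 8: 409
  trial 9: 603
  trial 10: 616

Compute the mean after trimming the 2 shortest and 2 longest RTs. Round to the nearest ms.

550 ms

Sorted: 409, 480, 487, 504, 557, 573, 579, 600, 603, 616
Drop lowest 2 (409, 480) and highest 2 (603, 616)
Remaining (n=6): Σ = 3300, mean = 3300/6 = 550.000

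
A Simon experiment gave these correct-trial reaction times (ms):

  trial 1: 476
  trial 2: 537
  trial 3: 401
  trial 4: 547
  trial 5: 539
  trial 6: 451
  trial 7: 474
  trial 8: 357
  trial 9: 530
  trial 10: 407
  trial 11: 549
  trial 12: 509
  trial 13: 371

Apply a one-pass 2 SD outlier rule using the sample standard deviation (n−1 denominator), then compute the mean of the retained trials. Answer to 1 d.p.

n = 13, ΣRT = 6148, M = 472.923
Σ(x−M)² = 58142.92; s = √(58142.92/12) = 69.608
Cutoffs: 472.923 ± 2·69.608 → [333.7, 612.1]
No RTs fall outside the cutoffs; all 13 retained. Mean = 6148/13 = 472.923

472.9 ms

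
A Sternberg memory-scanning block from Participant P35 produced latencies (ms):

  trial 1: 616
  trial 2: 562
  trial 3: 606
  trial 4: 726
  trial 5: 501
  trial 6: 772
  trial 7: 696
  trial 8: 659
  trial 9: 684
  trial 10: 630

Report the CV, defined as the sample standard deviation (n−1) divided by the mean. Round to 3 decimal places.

0.124

n = 10, Σ = 6452, M = 645.2000
Σ(x−M)² = 57219.600; s = √(57219.600/9) = 79.7354
CV = 79.7354 / 645.2000 = 0.12358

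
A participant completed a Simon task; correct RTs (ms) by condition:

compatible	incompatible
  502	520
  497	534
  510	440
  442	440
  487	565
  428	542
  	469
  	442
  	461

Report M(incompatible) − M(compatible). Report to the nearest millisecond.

13 ms

M(compatible) = 2866/6 = 477.667
M(incompatible) = 4413/9 = 490.333
Difference = 490.333 − 477.667 = 12.667 ms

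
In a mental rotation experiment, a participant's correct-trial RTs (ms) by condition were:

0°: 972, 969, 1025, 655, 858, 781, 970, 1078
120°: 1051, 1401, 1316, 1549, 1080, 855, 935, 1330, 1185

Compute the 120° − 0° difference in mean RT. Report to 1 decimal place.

275.6 ms

M(0°) = 7308/8 = 913.500
M(120°) = 10702/9 = 1189.111
Difference = 1189.111 − 913.500 = 275.611 ms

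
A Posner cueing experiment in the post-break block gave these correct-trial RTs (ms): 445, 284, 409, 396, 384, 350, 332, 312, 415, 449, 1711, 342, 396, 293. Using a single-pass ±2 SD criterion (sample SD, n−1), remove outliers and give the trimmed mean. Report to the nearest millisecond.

n = 14, ΣRT = 6518, M = 465.571
Σ(x−M)² = 1706683.43; s = √(1706683.43/13) = 362.330
Cutoffs: 465.571 ± 2·362.330 → [-259.1, 1190.2]
Outside: 1711 → excluded.
Retained (n=13): Σ = 4807, mean = 4807/13 = 369.769

370 ms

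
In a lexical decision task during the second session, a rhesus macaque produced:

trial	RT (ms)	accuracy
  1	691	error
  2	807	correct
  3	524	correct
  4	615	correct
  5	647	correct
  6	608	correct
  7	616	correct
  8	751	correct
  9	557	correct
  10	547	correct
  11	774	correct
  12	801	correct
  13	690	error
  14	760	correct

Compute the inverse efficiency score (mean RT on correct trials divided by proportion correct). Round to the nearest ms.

778 ms

Correct trials (n=12): 807, 524, 615, 647, 608, 616, 751, 557, 547, 774, 801, 760
Mean correct RT = 8007/12 = 667.2500 ms
Proportion correct = 12/14
IES = 667.2500 / (12/14) = 778.458 ms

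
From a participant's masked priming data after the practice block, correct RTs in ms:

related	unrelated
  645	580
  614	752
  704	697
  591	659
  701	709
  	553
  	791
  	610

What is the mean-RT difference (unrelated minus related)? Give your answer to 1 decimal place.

M(related) = 3255/5 = 651.000
M(unrelated) = 5351/8 = 668.875
Difference = 668.875 − 651.000 = 17.875 ms

17.9 ms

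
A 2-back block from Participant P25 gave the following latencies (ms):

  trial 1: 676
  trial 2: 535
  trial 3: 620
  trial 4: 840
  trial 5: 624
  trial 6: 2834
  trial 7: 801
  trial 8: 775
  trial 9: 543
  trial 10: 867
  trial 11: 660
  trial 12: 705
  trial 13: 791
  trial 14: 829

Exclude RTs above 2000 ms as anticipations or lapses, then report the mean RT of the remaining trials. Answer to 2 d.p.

712.77 ms

Excluded: 2834
Retained (n=13): Σ = 9266
Mean = 9266/13 = 712.7692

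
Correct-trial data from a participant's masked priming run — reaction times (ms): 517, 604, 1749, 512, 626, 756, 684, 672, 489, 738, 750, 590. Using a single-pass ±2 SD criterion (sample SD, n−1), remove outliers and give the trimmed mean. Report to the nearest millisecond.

631 ms

n = 12, ΣRT = 8687, M = 723.917
Σ(x−M)² = 1241802.92; s = √(1241802.92/11) = 335.993
Cutoffs: 723.917 ± 2·335.993 → [51.9, 1395.9]
Outside: 1749 → excluded.
Retained (n=11): Σ = 6938, mean = 6938/11 = 630.727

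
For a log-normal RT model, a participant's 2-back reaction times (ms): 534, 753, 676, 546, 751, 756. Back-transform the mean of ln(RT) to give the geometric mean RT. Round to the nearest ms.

ln(RT): 6.2804, 6.6241, 6.5162, 6.3026, 6.6214, 6.6280
Mean ln(RT) = 38.9727/6 = 6.49545
Geometric mean = exp(6.49545) = 662.12 ms

662 ms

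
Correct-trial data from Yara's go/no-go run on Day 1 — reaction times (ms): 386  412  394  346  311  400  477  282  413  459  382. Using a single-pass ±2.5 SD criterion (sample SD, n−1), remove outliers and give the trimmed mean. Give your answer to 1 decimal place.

n = 11, ΣRT = 4262, M = 387.455
Σ(x−M)² = 33308.73; s = √(33308.73/10) = 57.714
Cutoffs: 387.455 ± 2.5·57.714 → [243.2, 531.7]
No RTs fall outside the cutoffs; all 11 retained. Mean = 4262/11 = 387.455

387.5 ms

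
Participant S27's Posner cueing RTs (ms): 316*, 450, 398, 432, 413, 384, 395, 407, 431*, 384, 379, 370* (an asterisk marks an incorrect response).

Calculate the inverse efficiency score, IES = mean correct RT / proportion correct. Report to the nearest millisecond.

Correct trials (n=9): 450, 398, 432, 413, 384, 395, 407, 384, 379
Mean correct RT = 3642/9 = 404.6667 ms
Proportion correct = 9/12
IES = 404.6667 / (9/12) = 539.556 ms

540 ms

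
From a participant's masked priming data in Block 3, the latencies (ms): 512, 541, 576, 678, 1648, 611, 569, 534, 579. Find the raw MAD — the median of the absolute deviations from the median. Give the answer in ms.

35 ms

Sorted: 512, 534, 541, 569, 576, 579, 611, 678, 1648 → median = 576
|x − 576|: 64, 35, 0, 102, 1072, 35, 7, 42, 3
Sorted deviations: 0, 3, 7, 35, 35, 42, 64, 102, 1072 → MAD = 35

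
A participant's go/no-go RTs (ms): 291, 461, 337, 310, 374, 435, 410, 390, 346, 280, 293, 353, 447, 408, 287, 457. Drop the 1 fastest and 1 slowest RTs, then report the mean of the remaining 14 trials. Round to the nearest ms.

367 ms

Sorted: 280, 287, 291, 293, 310, 337, 346, 353, 374, 390, 408, 410, 435, 447, 457, 461
Drop lowest 1 (280) and highest 1 (461)
Remaining (n=14): Σ = 5138, mean = 5138/14 = 367.000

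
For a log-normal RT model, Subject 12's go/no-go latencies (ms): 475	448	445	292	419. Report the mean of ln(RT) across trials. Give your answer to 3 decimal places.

6.016

ln(RT): 6.1633, 6.1048, 6.0981, 5.6768, 6.0379
Σ ln(RT) = 30.0808
Mean = 30.0808/5 = 6.01616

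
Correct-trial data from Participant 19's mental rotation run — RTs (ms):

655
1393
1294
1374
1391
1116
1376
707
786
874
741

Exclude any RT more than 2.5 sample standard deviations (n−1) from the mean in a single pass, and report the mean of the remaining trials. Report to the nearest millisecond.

n = 11, ΣRT = 11707, M = 1064.273
Σ(x−M)² = 976660.18; s = √(976660.18/10) = 312.516
Cutoffs: 1064.273 ± 2.5·312.516 → [283.0, 1845.6]
No RTs fall outside the cutoffs; all 11 retained. Mean = 11707/11 = 1064.273

1064 ms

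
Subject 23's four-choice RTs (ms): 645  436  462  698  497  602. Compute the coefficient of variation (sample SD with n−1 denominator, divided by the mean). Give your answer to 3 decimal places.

0.192

n = 6, Σ = 3340, M = 556.6667
Σ(x−M)² = 56915.333; s = √(56915.333/5) = 106.6915
CV = 106.6915 / 556.6667 = 0.19166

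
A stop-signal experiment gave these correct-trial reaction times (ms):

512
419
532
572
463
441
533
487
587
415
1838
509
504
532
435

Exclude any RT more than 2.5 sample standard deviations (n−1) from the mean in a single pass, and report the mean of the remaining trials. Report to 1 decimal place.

n = 15, ΣRT = 8779, M = 585.267
Σ(x−M)² = 1720348.93; s = √(1720348.93/14) = 350.545
Cutoffs: 585.267 ± 2.5·350.545 → [-291.1, 1461.6]
Outside: 1838 → excluded.
Retained (n=14): Σ = 6941, mean = 6941/14 = 495.786

495.8 ms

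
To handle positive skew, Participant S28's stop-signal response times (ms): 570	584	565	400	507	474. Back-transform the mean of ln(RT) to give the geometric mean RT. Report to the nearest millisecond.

512 ms

ln(RT): 6.3456, 6.3699, 6.3368, 5.9915, 6.2285, 6.1612
Mean ln(RT) = 37.4335/6 = 6.23892
Geometric mean = exp(6.23892) = 512.31 ms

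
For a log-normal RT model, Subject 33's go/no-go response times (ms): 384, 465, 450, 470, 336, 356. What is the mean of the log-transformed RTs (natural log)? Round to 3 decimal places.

ln(RT): 5.9506, 6.1420, 6.1092, 6.1527, 5.8171, 5.8749
Σ ln(RT) = 36.0467
Mean = 36.0467/6 = 6.00778

6.008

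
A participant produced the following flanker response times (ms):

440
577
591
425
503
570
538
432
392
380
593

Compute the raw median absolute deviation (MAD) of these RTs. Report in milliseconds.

Sorted: 380, 392, 425, 432, 440, 503, 538, 570, 577, 591, 593 → median = 503
|x − 503|: 63, 74, 88, 78, 0, 67, 35, 71, 111, 123, 90
Sorted deviations: 0, 35, 63, 67, 71, 74, 78, 88, 90, 111, 123 → MAD = 74

74 ms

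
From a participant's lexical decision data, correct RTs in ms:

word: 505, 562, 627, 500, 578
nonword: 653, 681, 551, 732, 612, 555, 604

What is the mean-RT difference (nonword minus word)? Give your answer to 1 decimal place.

M(word) = 2772/5 = 554.400
M(nonword) = 4388/7 = 626.857
Difference = 626.857 − 554.400 = 72.457 ms

72.5 ms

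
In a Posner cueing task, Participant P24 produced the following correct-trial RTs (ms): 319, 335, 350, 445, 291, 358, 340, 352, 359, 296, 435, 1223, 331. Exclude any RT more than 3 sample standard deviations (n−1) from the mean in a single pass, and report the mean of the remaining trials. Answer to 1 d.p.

n = 13, ΣRT = 5434, M = 418.000
Σ(x−M)² = 726460.00; s = √(726460.00/12) = 246.045
Cutoffs: 418.000 ± 3·246.045 → [-320.1, 1156.1]
Outside: 1223 → excluded.
Retained (n=12): Σ = 4211, mean = 4211/12 = 350.917

350.9 ms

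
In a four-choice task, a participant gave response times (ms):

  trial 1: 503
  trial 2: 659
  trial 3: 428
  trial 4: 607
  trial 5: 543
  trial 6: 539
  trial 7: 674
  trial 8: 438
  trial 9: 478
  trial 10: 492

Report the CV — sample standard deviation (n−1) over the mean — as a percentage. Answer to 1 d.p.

n = 10, Σ = 5361, M = 536.1000
Σ(x−M)² = 66928.900; s = √(66928.900/9) = 86.2354
CV = 86.2354 / 536.1000 = 0.16086 = 16.086%

16.1%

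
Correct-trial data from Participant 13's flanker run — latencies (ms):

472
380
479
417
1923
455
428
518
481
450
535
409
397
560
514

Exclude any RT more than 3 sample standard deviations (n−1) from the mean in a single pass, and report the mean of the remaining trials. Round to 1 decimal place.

n = 15, ΣRT = 8418, M = 561.200
Σ(x−M)² = 2025566.40; s = √(2025566.40/14) = 380.373
Cutoffs: 561.200 ± 3·380.373 → [-579.9, 1702.3]
Outside: 1923 → excluded.
Retained (n=14): Σ = 6495, mean = 6495/14 = 463.929

463.9 ms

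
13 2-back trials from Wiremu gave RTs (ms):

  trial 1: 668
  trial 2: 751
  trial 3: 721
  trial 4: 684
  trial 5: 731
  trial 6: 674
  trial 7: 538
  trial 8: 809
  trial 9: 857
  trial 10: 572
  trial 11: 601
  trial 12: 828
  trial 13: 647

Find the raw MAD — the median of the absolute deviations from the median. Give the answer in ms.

Sorted: 538, 572, 601, 647, 668, 674, 684, 721, 731, 751, 809, 828, 857 → median = 684
|x − 684|: 16, 67, 37, 0, 47, 10, 146, 125, 173, 112, 83, 144, 37
Sorted deviations: 0, 10, 16, 37, 37, 47, 67, 83, 112, 125, 144, 146, 173 → MAD = 67

67 ms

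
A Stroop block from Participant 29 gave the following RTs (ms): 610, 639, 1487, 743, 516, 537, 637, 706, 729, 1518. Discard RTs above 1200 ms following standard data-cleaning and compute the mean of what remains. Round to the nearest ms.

Excluded: 1487, 1518
Retained (n=8): Σ = 5117
Mean = 5117/8 = 639.6250

640 ms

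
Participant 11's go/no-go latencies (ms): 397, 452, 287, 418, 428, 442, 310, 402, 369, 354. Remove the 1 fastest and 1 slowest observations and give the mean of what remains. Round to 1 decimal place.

Sorted: 287, 310, 354, 369, 397, 402, 418, 428, 442, 452
Drop lowest 1 (287) and highest 1 (452)
Remaining (n=8): Σ = 3120, mean = 3120/8 = 390.000

390.0 ms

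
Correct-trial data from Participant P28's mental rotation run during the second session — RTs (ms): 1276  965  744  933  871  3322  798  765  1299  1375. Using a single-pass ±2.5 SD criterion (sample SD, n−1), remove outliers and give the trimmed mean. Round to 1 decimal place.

1002.9 ms

n = 10, ΣRT = 12348, M = 1234.800
Σ(x−M)² = 5330495.60; s = √(5330495.60/9) = 769.596
Cutoffs: 1234.800 ± 2.5·769.596 → [-689.2, 3158.8]
Outside: 3322 → excluded.
Retained (n=9): Σ = 9026, mean = 9026/9 = 1002.889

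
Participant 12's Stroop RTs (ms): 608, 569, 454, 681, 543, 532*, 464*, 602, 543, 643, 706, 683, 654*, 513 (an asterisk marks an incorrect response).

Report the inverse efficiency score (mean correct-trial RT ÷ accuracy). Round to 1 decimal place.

757.3 ms

Correct trials (n=11): 608, 569, 454, 681, 543, 602, 543, 643, 706, 683, 513
Mean correct RT = 6545/11 = 595.0000 ms
Proportion correct = 11/14
IES = 595.0000 / (11/14) = 757.273 ms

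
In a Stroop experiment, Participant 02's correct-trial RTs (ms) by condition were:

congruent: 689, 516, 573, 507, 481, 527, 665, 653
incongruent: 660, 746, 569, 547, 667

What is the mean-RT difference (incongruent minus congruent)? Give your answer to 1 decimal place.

M(congruent) = 4611/8 = 576.375
M(incongruent) = 3189/5 = 637.800
Difference = 637.800 − 576.375 = 61.425 ms

61.4 ms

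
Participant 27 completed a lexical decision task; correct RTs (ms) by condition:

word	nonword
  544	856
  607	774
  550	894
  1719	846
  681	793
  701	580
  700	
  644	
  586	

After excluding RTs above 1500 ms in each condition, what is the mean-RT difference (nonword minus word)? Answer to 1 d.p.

163.9 ms

word: exclude 1719
M(word) = 5013/8 = 626.625
M(nonword) = 4743/6 = 790.500
Difference = 790.500 − 626.625 = 163.875 ms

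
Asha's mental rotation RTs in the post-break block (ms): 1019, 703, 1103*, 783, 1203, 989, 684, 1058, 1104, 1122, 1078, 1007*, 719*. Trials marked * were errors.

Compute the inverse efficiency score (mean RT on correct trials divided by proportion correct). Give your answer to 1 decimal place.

1266.6 ms

Correct trials (n=10): 1019, 703, 783, 1203, 989, 684, 1058, 1104, 1122, 1078
Mean correct RT = 9743/10 = 974.3000 ms
Proportion correct = 10/13
IES = 974.3000 / (10/13) = 1266.590 ms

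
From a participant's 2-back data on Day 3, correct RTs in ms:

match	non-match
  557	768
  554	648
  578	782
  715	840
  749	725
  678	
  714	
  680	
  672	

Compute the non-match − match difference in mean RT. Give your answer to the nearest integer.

M(match) = 5897/9 = 655.222
M(non-match) = 3763/5 = 752.600
Difference = 752.600 − 655.222 = 97.378 ms

97 ms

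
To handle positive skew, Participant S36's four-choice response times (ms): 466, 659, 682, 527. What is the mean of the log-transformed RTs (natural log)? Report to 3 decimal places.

ln(RT): 6.1442, 6.4907, 6.5250, 6.2672
Σ ln(RT) = 25.4271
Mean = 25.4271/4 = 6.35678

6.357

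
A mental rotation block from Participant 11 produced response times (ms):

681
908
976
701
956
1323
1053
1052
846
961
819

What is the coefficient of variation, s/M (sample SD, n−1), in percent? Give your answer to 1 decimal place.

n = 11, Σ = 10276, M = 934.1818
Σ(x−M)² = 322325.636; s = √(322325.636/10) = 179.5343
CV = 179.5343 / 934.1818 = 0.19218 = 19.218%

19.2%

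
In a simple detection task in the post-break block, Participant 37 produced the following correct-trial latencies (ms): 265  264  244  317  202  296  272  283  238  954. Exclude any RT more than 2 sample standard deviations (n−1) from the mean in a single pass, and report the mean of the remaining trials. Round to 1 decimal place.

264.6 ms

n = 10, ΣRT = 3335, M = 333.500
Σ(x−M)² = 436976.50; s = √(436976.50/9) = 220.347
Cutoffs: 333.500 ± 2·220.347 → [-107.2, 774.2]
Outside: 954 → excluded.
Retained (n=9): Σ = 2381, mean = 2381/9 = 264.556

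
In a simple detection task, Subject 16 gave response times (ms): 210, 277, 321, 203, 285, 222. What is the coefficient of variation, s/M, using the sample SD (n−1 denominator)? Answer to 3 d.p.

0.190

n = 6, Σ = 1518, M = 253.0000
Σ(x−M)² = 11534.000; s = √(11534.000/5) = 48.0292
CV = 48.0292 / 253.0000 = 0.18984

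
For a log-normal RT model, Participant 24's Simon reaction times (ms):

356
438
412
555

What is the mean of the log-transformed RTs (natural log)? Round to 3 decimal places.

6.074

ln(RT): 5.8749, 6.0822, 6.0210, 6.3190
Σ ln(RT) = 24.2971
Mean = 24.2971/4 = 6.07429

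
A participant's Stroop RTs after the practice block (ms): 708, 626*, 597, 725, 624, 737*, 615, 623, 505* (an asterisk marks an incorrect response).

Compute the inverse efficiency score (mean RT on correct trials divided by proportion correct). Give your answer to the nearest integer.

973 ms

Correct trials (n=6): 708, 597, 725, 624, 615, 623
Mean correct RT = 3892/6 = 648.6667 ms
Proportion correct = 6/9
IES = 648.6667 / (6/9) = 973.000 ms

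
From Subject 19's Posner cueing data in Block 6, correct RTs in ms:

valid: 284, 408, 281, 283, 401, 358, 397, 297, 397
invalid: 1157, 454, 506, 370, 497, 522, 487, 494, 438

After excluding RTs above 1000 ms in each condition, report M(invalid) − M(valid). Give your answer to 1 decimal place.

invalid: exclude 1157
M(valid) = 3106/9 = 345.111
M(invalid) = 3768/8 = 471.000
Difference = 471.000 − 345.111 = 125.889 ms

125.9 ms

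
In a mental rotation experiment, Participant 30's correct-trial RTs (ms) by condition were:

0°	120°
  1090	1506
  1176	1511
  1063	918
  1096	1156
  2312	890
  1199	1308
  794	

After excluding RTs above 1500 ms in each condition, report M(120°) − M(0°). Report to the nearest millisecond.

0°: exclude 2312
120°: exclude 1506, 1511
M(0°) = 6418/6 = 1069.667
M(120°) = 4272/4 = 1068.000
Difference = 1068.000 − 1069.667 = -1.667 ms

-2 ms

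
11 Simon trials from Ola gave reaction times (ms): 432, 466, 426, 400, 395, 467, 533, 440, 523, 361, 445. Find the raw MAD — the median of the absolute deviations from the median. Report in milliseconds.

Sorted: 361, 395, 400, 426, 432, 440, 445, 466, 467, 523, 533 → median = 440
|x − 440|: 8, 26, 14, 40, 45, 27, 93, 0, 83, 79, 5
Sorted deviations: 0, 5, 8, 14, 26, 27, 40, 45, 79, 83, 93 → MAD = 27

27 ms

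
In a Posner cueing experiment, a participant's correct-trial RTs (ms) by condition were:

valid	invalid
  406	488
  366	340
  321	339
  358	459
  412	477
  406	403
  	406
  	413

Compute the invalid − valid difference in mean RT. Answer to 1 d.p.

M(valid) = 2269/6 = 378.167
M(invalid) = 3325/8 = 415.625
Difference = 415.625 − 378.167 = 37.458 ms

37.5 ms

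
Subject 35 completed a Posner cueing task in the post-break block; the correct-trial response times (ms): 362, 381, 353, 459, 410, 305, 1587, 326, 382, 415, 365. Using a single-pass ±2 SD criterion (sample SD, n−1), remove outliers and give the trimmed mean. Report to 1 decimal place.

n = 11, ΣRT = 5345, M = 485.909
Σ(x−M)² = 1351654.91; s = √(1351654.91/10) = 367.649
Cutoffs: 485.909 ± 2·367.649 → [-249.4, 1221.2]
Outside: 1587 → excluded.
Retained (n=10): Σ = 3758, mean = 3758/10 = 375.800

375.8 ms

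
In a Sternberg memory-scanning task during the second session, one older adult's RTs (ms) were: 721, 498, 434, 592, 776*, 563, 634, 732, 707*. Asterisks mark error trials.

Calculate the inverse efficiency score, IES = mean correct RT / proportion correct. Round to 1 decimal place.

Correct trials (n=7): 721, 498, 434, 592, 563, 634, 732
Mean correct RT = 4174/7 = 596.2857 ms
Proportion correct = 7/9
IES = 596.2857 / (7/9) = 766.653 ms

766.7 ms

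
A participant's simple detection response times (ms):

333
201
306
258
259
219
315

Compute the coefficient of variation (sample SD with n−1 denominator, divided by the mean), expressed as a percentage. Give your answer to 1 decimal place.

18.5%

n = 7, Σ = 1891, M = 270.1429
Σ(x−M)² = 14916.857; s = √(14916.857/6) = 49.8612
CV = 49.8612 / 270.1429 = 0.18457 = 18.457%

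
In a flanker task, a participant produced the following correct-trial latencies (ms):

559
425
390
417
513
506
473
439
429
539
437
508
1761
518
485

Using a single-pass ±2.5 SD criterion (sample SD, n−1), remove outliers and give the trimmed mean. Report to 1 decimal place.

n = 15, ΣRT = 8399, M = 559.933
Σ(x−M)² = 1580134.93; s = √(1580134.93/14) = 335.957
Cutoffs: 559.933 ± 2.5·335.957 → [-280.0, 1399.8]
Outside: 1761 → excluded.
Retained (n=14): Σ = 6638, mean = 6638/14 = 474.143

474.1 ms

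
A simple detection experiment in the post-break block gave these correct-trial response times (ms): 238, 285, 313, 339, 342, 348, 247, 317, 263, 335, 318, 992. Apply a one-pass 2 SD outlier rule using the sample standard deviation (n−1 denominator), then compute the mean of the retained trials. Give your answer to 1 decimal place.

304.1 ms

n = 12, ΣRT = 4337, M = 361.417
Σ(x−M)² = 449442.92; s = √(449442.92/11) = 202.135
Cutoffs: 361.417 ± 2·202.135 → [-42.9, 765.7]
Outside: 992 → excluded.
Retained (n=11): Σ = 3345, mean = 3345/11 = 304.091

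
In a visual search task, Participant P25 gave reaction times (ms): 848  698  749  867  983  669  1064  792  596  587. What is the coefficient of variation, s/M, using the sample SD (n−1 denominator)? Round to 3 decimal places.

0.201

n = 10, Σ = 7853, M = 785.3000
Σ(x−M)² = 225032.100; s = √(225032.100/9) = 158.1252
CV = 158.1252 / 785.3000 = 0.20136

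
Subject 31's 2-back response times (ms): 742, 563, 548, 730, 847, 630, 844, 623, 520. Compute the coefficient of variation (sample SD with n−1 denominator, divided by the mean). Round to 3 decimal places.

n = 9, Σ = 6047, M = 671.8889
Σ(x−M)² = 122998.889; s = √(122998.889/8) = 123.9954
CV = 123.9954 / 671.8889 = 0.18455

0.185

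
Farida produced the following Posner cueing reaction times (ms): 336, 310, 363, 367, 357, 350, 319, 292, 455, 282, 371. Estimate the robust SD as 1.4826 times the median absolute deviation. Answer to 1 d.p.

Sorted: 282, 292, 310, 319, 336, 350, 357, 363, 367, 371, 455 → median = 350
|x − 350| sorted: 0, 7, 13, 14, 17, 21, 31, 40, 58, 68, 105 → MAD = 21
Robust SD ≈ 1.4826 × 21 = 31.135

31.1 ms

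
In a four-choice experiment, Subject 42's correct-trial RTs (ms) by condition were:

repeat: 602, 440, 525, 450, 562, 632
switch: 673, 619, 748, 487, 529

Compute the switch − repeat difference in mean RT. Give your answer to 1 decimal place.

M(repeat) = 3211/6 = 535.167
M(switch) = 3056/5 = 611.200
Difference = 611.200 − 535.167 = 76.033 ms

76.0 ms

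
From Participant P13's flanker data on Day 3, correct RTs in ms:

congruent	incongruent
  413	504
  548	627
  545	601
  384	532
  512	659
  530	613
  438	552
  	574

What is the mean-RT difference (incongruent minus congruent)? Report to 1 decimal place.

M(congruent) = 3370/7 = 481.429
M(incongruent) = 4662/8 = 582.750
Difference = 582.750 − 481.429 = 101.321 ms

101.3 ms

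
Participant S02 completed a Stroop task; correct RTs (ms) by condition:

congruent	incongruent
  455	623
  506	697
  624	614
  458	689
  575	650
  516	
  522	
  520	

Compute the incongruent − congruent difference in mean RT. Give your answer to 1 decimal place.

M(congruent) = 4176/8 = 522.000
M(incongruent) = 3273/5 = 654.600
Difference = 654.600 − 522.000 = 132.600 ms

132.6 ms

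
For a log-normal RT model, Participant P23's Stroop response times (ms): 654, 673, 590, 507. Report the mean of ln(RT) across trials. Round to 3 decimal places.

6.401

ln(RT): 6.4831, 6.5117, 6.3801, 6.2285
Σ ln(RT) = 25.6035
Mean = 25.6035/4 = 6.40087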